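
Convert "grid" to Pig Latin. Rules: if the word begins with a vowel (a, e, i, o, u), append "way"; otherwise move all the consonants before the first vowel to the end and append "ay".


Word: "grid"
Starts with consonant(s) → move to end, add 'ay'
Consonant cluster: "gr"
Pig Latin = "idgray"


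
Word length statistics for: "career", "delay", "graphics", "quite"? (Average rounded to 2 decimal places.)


Lengths: "career"=6, "delay"=5, "graphics"=8, "quite"=5
Sum = 24, Count = 4
Average = 24/4 = 6.00
= avg=6.00, min=5, max=8


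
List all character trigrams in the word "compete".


Word: "compete" (length 7)
Number of trigrams = 7 - 3 + 1 = 5
  Position 0: "com"
  Position 1: "omp"
  Position 2: "mpe"
  Position 3: "pet"
  Position 4: "ete"
Trigrams = "com", "omp", "mpe", "pet", "ete"


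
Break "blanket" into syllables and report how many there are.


Word: "blanket"
Syllable breakdown: blan / ket
Counting: 2 parts
= 2 syllables


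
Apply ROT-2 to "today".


Word: "today"
Shift: 2
Each letter → (letter + shift) mod 26:
  't' (19) + 2 = 21 → 'v'
  'o' (14) + 2 = 16 → 'q'
  'd' (3) + 2 = 5 → 'f'
  'a' (0) + 2 = 2 → 'c'
  'y' (24) + 2 = 0 → 'a'
Result = "vqfca"


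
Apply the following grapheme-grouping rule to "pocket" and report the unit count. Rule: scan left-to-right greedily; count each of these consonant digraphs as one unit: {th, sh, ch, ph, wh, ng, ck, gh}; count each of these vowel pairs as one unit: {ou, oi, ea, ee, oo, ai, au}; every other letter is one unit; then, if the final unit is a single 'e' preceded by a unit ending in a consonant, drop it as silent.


Word: "pocket" (6 letters)
Left-to-right scan:
  (1) 'p' (letter)
  (2) 'o' (letter)
  (3) 'ck' (digraph)
  (4) 'e' (letter)
  (5) 't' (letter)
Units from scan: 5
Sound units = 5 units


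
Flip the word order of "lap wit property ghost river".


Original: "lap wit property ghost river"
Words (1..n): lap | wit | property | ghost | river
Reversed (n..1): river | ghost | property | wit | lap
Result = "river ghost property wit lap"


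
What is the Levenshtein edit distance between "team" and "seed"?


Word 1: "team" (length 4)
Word 2: "seed" (length 4)
One optimal edit sequence (insert/delete/substitute each cost 1):
  1. substitute 't' -> 's'  (+1)
  2. keep 'e'
  3. substitute 'a' -> 'e'  (+1)
  4. substitute 'm' -> 'd'  (+1)
Total edit operations: 3
Edit distance = 3


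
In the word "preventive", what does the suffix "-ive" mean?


Suffix: -ive
As in: preventive -> prevent + -ive
Meaning = tending to


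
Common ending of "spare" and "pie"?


Word 1: "spare"
Word 2: "pie"
Comparing from end:
  Pos -1: 'e' == 'e'
  Pos -2: 'r' != 'i' (stop)
LCS = "e" (length 1)


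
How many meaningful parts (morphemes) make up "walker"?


Word: "walker"
Morphemes: walk | -er
Each morpheme carries meaning
= 2 morphemes


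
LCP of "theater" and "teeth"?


Word 1: "theater"
Word 2: "teeth"
Comparing from start:
  Pos 0: 't' == 't'
  Pos 1: 'h' != 'e' (stop)
LCP = "t" (length 1)


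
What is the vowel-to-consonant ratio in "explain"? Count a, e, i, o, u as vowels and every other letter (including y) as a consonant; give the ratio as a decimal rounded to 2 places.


Word: "explain"
Vowels (a,e,i,o,u): 3
Consonants: 4
Ratio = 3/4
= 0.75


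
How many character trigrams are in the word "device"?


Word: "device" (length 6)
Number of 3-grams = length - 3 + 1 = 6 - 3 + 1
= 4


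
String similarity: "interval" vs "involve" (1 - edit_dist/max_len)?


Word 1: "interval" (length 8)
Word 2: "involve" (length 7)
One optimal edit sequence:
  1. keep 'i'
  2. keep 'n'
  3. substitute 't' -> 'v'  (+1)
  4. substitute 'e' -> 'o'  (+1)
  5. substitute 'r' -> 'l'  (+1)
  6. keep 'v'
  7. delete 'a'  (+1)
  8. substitute 'l' -> 'e'  (+1)
Edit distance = 5
Max length = max(8, 7) = 8
Similarity = 1 - 5/8
= 0.3750


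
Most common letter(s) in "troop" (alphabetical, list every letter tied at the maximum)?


Word: "troop"
Letter counts:
  'o': 2
  'p': 1
  'r': 1
  't': 1
Maximum count = 2
Most frequent = 'o' (2 times each)


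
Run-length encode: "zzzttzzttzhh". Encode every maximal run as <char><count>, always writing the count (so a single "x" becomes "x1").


String: "zzzttzzttzhh"
Scanning for consecutive runs:
  'z' x 3
  't' x 2
  'z' x 2
  't' x 2
  'z' x 1
  'h' x 2
RLE = "z3t2z2t2z1h2"


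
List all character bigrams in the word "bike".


Word: "bike" (length 4)
Number of bigrams = 4 - 2 + 1 = 3
  Position 0: "bi"
  Position 1: "ik"
  Position 2: "ke"
Bigrams = "bi", "ik", "ke"


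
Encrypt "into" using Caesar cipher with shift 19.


Word: "into"
Shift: 19
Each letter → (letter + shift) mod 26:
  'i' (8) + 19 = 1 → 'b'
  'n' (13) + 19 = 6 → 'g'
  't' (19) + 19 = 12 → 'm'
  'o' (14) + 19 = 7 → 'h'
Result = "bgmh"


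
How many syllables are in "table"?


Word: "table"
Syllable breakdown: ta / ble
Counting: 2 parts
= 2 syllables


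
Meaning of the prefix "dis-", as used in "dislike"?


Prefix: dis-
As in: dislike -> dis- + like
Meaning = not / opposite


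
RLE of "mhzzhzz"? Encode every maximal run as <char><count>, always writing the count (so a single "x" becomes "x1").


String: "mhzzhzz"
Scanning for consecutive runs:
  'm' x 1
  'h' x 1
  'z' x 2
  'h' x 1
  'z' x 2
RLE = "m1h1z2h1z2"


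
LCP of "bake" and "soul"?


Word 1: "bake"
Word 2: "soul"
Comparing from start:
  Pos 0: 'b' != 's' (stop)
LCP = "" (length 0)


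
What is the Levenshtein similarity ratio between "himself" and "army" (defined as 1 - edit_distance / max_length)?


Word 1: "himself" (length 7)
Word 2: "army" (length 4)
One optimal edit sequence:
  1. substitute 'h' -> 'a'  (+1)
  2. substitute 'i' -> 'r'  (+1)
  3. keep 'm'
  4. delete 's'  (+1)
  5. delete 'e'  (+1)
  6. delete 'l'  (+1)
  7. substitute 'f' -> 'y'  (+1)
Edit distance = 6
Max length = max(7, 4) = 7
Similarity = 1 - 6/7
= 0.1429


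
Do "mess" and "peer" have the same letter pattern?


Pattern of "mess": [0, 1, 2, 2]
Pattern of "peer": [0, 1, 1, 2]
Patterns do not match
Same pattern = No


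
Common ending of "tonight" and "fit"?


Word 1: "tonight"
Word 2: "fit"
Comparing from end:
  Pos -1: 't' == 't'
  Pos -2: 'h' != 'i' (stop)
LCS = "t" (length 1)


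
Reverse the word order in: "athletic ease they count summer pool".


Original: "athletic ease they count summer pool"
Words (1..n): athletic | ease | they | count | summer | pool
Reversed (n..1): pool | summer | count | they | ease | athletic
Result = "pool summer count they ease athletic"


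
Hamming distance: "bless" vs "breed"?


Comparing character by character (same length = 5):
  Pos 0: 'b' vs 'b' =
  Pos 1: 'l' vs 'r' !=
  Pos 2: 'e' vs 'e' =
  Pos 3: 's' vs 'e' !=
  Pos 4: 's' vs 'd' !=
Hamming distance = 3


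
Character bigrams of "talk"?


Word: "talk" (length 4)
Number of bigrams = 4 - 2 + 1 = 3
  Position 0: "ta"
  Position 1: "al"
  Position 2: "lk"
Bigrams = "ta", "al", "lk"


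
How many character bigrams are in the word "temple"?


Word: "temple" (length 6)
Number of 2-grams = length - 2 + 1 = 6 - 2 + 1
= 5


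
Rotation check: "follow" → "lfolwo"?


Word: "follow", Candidate: "lfolwo"
Method: check if candidate is substring of word+word
"followfollow" contains "lfolwo"? No
Is rotation = No


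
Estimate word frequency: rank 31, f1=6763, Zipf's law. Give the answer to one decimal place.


Zipf's law: f(r) = f(1) / r
f(1) = 6763
f(31) = 6763 / 31
= 218.2 occurrences


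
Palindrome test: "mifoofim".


Word: "mifoofim"
Reversed: "mifoofim"
Forward == Backward? mifoofim == mifoofim
Palindrome = Yes


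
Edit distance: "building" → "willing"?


Word 1: "building" (length 8)
Word 2: "willing" (length 7)
One optimal edit sequence (insert/delete/substitute each cost 1):
  1. delete 'b'  (+1)
  2. substitute 'u' -> 'w'  (+1)
  3. keep 'i'
  4. keep 'l'
  5. substitute 'd' -> 'l'  (+1)
  6. keep 'i'
  7. keep 'n'
  8. keep 'g'
Total edit operations: 3
Edit distance = 3


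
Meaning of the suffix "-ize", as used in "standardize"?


Suffix: -ize
Example: standardize = standard + -ize
Meaning = to make


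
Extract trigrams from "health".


Word: "health" (length 6)
Number of trigrams = 6 - 3 + 1 = 4
  Position 0: "hea"
  Position 1: "eal"
  Position 2: "alt"
  Position 3: "lth"
Trigrams = "hea", "eal", "alt", "lth"


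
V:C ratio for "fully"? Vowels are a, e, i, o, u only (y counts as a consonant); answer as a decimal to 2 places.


Word: "fully"
Vowels (a,e,i,o,u): 1
Consonants: 4
Ratio = 1/4
= 0.25


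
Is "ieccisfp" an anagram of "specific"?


Word 1: "specific" → sorted: ccefiips
Word 2: "ieccisfp" → sorted: ccefiips
Same letters? ccefiips == ccefiips
Anagram = Yes


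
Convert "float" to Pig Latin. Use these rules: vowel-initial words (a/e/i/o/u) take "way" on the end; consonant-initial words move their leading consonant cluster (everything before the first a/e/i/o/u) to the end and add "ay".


Word: "float"
Starts with consonant(s) → move to end, add 'ay'
Consonant cluster: "fl"
Pig Latin = "oatflay"


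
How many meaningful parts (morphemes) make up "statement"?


Word: "statement"
Morphemes: state / -ment
Each morpheme carries meaning
= 2 morphemes


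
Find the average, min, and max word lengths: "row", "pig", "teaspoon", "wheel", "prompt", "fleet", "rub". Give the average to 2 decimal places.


Lengths: "row"=3, "pig"=3, "teaspoon"=8, "wheel"=5, "prompt"=6, "fleet"=5, "rub"=3
Sum = 33, Count = 7
Average = 33/7 = 4.71
= avg=4.71, min=3, max=8


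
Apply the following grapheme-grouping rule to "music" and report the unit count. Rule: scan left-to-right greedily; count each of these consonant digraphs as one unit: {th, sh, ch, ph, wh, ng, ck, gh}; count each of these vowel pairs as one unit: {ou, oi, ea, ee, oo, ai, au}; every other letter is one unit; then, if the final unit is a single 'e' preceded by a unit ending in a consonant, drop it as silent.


Word: "music" (5 letters)
Left-to-right scan:
  [1] 'm' (letter)
  [2] 'u' (letter)
  [3] 's' (letter)
  [4] 'i' (letter)
  [5] 'c' (letter)
Units from scan: 5
Sound units = 5 units


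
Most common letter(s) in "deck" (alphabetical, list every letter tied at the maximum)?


Word: "deck"
Letter counts:
  'c': 1
  'd': 1
  'e': 1
  'k': 1
Maximum count = 1
Most frequent = 'c', 'd', 'e', 'k' (1 time each)


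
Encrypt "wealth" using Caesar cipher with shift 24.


Word: "wealth"
Shift: 24
Each letter → (letter + shift) mod 26:
  'w' (22) + 24 = 20 → 'u'
  'e' (4) + 24 = 2 → 'c'
  'a' (0) + 24 = 24 → 'y'
  'l' (11) + 24 = 9 → 'j'
  't' (19) + 24 = 17 → 'r'
  'h' (7) + 24 = 5 → 'f'
Result = "ucyjrf"


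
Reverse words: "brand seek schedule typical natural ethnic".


Original: "brand seek schedule typical natural ethnic"
Words (1..n): brand | seek | schedule | typical | natural | ethnic
Reversed (n..1): ethnic | natural | typical | schedule | seek | brand
Result = "ethnic natural typical schedule seek brand"


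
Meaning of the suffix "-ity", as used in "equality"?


Suffix: -ity
As in: equality -> equal + -ity
Meaning = quality of


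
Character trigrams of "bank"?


Word: "bank" (length 4)
Number of trigrams = 4 - 3 + 1 = 2
  Position 0: "ban"
  Position 1: "ank"
Trigrams = "ban", "ank"


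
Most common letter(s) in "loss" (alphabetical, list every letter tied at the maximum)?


Word: "loss"
Letter counts:
  'l': 1
  'o': 1
  's': 2
Maximum count = 2
Most frequent = 's' (2 times each)


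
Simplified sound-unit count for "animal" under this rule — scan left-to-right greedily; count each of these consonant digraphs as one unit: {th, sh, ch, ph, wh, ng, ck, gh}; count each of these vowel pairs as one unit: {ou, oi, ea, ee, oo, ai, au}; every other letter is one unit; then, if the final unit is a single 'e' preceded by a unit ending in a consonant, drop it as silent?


Word: "animal" (6 letters)
Left-to-right scan:
  [1] 'a' (letter)
  [2] 'n' (letter)
  [3] 'i' (letter)
  [4] 'm' (letter)
  [5] 'a' (letter)
  [6] 'l' (letter)
Units from scan: 6
Sound units = 6 units


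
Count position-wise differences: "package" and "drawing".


Comparing character by character (same length = 7):
  Pos 0: 'p' vs 'd' !=
  Pos 1: 'a' vs 'r' !=
  Pos 2: 'c' vs 'a' !=
  Pos 3: 'k' vs 'w' !=
  Pos 4: 'a' vs 'i' !=
  Pos 5: 'g' vs 'n' !=
  Pos 6: 'e' vs 'g' !=
Hamming distance = 7


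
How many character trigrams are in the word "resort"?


Word: "resort" (length 6)
Number of 3-grams = length - 3 + 1 = 6 - 3 + 1
= 4


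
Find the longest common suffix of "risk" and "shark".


Word 1: "risk"
Word 2: "shark"
Comparing from end:
  Pos -1: 'k' == 'k'
  Pos -2: 's' != 'r' (stop)
LCS = "k" (length 1)


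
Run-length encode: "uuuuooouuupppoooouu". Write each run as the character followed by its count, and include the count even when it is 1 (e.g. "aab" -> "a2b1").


String: "uuuuooouuupppoooouu"
Scanning for consecutive runs:
  'u' x 4
  'o' x 3
  'u' x 3
  'p' x 3
  'o' x 4
  'u' x 2
RLE = "u4o3u3p3o4u2"


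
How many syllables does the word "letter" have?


Word: "letter"
Syllable breakdown: let-ter
Counting: 2 parts
= 2 syllables


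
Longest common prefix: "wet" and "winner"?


Word 1: "wet"
Word 2: "winner"
Comparing from start:
  Pos 0: 'w' == 'w'
  Pos 1: 'e' != 'i' (stop)
LCP = "w" (length 1)


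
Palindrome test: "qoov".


Word: "qoov"
Reversed: "vooq"
Forward == Backward? qoov != vooq
Palindrome = No


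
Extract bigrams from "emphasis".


Word: "emphasis" (length 8)
Number of bigrams = 8 - 2 + 1 = 7
  Position 0: "em"
  Position 1: "mp"
  Position 2: "ph"
  Position 3: "ha"
  Position 4: "as"
  Position 5: "si"
  Position 6: "is"
Bigrams = "em", "mp", "ph", "ha", "as", "si", "is"


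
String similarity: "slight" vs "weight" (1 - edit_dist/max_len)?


Word 1: "slight" (length 6)
Word 2: "weight" (length 6)
One optimal edit sequence:
  1. substitute 's' -> 'w'  (+1)
  2. substitute 'l' -> 'e'  (+1)
  3. keep 'i'
  4. keep 'g'
  5. keep 'h'
  6. keep 't'
Edit distance = 2
Max length = max(6, 6) = 6
Similarity = 1 - 2/6
= 0.6667


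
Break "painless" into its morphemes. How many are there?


Word: "painless"
Morphemes: pain | -less
Each morpheme carries meaning
= 2 morphemes


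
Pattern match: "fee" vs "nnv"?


Pattern of "fee": [0, 1, 1]
Pattern of "nnv": [0, 0, 1]
Patterns do not match
Same pattern = No


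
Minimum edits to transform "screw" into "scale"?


Word 1: "screw" (length 5)
Word 2: "scale" (length 5)
One optimal edit sequence (insert/delete/substitute each cost 1):
  1. keep 's'
  2. keep 'c'
  3. substitute 'r' -> 'a'  (+1)
  4. substitute 'e' -> 'l'  (+1)
  5. substitute 'w' -> 'e'  (+1)
Total edit operations: 3
Edit distance = 3


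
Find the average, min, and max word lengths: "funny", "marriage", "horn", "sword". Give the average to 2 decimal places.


Lengths: "funny"=5, "marriage"=8, "horn"=4, "sword"=5
Sum = 22, Count = 4
Average = 22/4 = 5.50
= avg=5.50, min=4, max=8


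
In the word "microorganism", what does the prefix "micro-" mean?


Prefix: micro-
As in: microorganism -> micro- + organism
Meaning = small


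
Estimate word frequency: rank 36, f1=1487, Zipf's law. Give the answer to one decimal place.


Zipf's law: f(r) = f(1) / r
f(1) = 1487
f(36) = 1487 / 36
= 41.3 occurrences


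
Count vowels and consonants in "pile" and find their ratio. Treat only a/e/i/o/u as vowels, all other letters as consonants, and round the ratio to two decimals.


Word: "pile"
Vowels (a,e,i,o,u): 2
Consonants: 2
Ratio = 2/2
= 1.00


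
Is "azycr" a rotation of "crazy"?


Word: "crazy", Candidate: "azycr"
Method: check if candidate is substring of word+word
"crazycrazy" contains "azycr"? Yes
Is rotation = Yes


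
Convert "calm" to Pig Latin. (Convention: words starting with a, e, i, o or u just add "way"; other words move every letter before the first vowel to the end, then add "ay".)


Word: "calm"
Starts with consonant(s) → move to end, add 'ay'
Consonant cluster: "c"
Pig Latin = "almcay"


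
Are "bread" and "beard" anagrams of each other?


Word 1: "bread" → sorted: abder
Word 2: "beard" → sorted: abder
Same letters? abder == abder
Anagram = Yes


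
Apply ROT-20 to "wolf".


Word: "wolf"
Shift: 20
Each letter → (letter + shift) mod 26:
  'w' (22) + 20 = 16 → 'q'
  'o' (14) + 20 = 8 → 'i'
  'l' (11) + 20 = 5 → 'f'
  'f' (5) + 20 = 25 → 'z'
Result = "qifz"


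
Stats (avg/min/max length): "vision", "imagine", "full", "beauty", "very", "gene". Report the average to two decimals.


Lengths: "vision"=6, "imagine"=7, "full"=4, "beauty"=6, "very"=4, "gene"=4
Sum = 31, Count = 6
Average = 31/6 = 5.17
= avg=5.17, min=4, max=7


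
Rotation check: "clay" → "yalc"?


Word: "clay", Candidate: "yalc"
Method: check if candidate is substring of word+word
"clayclay" contains "yalc"? No
Is rotation = No


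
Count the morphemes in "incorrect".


Word: "incorrect"
Morphemes: in- + correct
Each morpheme carries meaning
= 2 morphemes


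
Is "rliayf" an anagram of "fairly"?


Word 1: "fairly" → sorted: afilry
Word 2: "rliayf" → sorted: afilry
Same letters? afilry == afilry
Anagram = Yes


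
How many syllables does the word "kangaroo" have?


Word: "kangaroo"
Syllable breakdown: kan · ga · roo
Counting: 3 parts
= 3 syllables


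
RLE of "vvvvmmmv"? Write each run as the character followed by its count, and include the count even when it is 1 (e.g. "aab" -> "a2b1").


String: "vvvvmmmv"
Scanning for consecutive runs:
  'v' x 4
  'm' x 3
  'v' x 1
RLE = "v4m3v1"


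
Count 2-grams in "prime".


Word: "prime" (length 5)
Number of 2-grams = length - 2 + 1 = 5 - 2 + 1
= 4


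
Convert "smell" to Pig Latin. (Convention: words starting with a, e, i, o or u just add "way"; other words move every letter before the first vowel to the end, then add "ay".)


Word: "smell"
Starts with consonant(s) → move to end, add 'ay'
Consonant cluster: "sm"
Pig Latin = "ellsmay"


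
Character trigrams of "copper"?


Word: "copper" (length 6)
Number of trigrams = 6 - 3 + 1 = 4
  Position 0: "cop"
  Position 1: "opp"
  Position 2: "ppe"
  Position 3: "per"
Trigrams = "cop", "opp", "ppe", "per"


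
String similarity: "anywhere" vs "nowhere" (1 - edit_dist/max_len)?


Word 1: "anywhere" (length 8)
Word 2: "nowhere" (length 7)
One optimal edit sequence:
  1. delete 'a'  (+1)
  2. keep 'n'
  3. substitute 'y' -> 'o'  (+1)
  4. keep 'w'
  5. keep 'h'
  6. keep 'e'
  7. keep 'r'
  8. keep 'e'
Edit distance = 2
Max length = max(8, 7) = 8
Similarity = 1 - 2/8
= 0.7500


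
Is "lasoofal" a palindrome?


Word: "lasoofal"
Reversed: "lafoosal"
Forward == Backward? lasoofal != lafoosal
Palindrome = No


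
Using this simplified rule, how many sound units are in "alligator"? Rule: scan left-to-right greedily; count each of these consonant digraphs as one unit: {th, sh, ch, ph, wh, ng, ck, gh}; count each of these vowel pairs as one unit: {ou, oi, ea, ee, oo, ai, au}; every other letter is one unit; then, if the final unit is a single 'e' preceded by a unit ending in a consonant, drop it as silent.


Word: "alligator" (9 letters)
Left-to-right scan:
  1. 'a' (letter)
  2. 'l' (letter)
  3. 'l' (letter)
  4. 'i' (letter)
  5. 'g' (letter)
  6. 'a' (letter)
  7. 't' (letter)
  8. 'o' (letter)
  9. 'r' (letter)
Units from scan: 9
Sound units = 9 units


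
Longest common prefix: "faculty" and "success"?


Word 1: "faculty"
Word 2: "success"
Comparing from start:
  Pos 0: 'f' != 's' (stop)
LCP = "" (length 0)


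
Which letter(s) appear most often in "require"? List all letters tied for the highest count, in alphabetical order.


Word: "require"
Letter counts:
  'e': 2
  'i': 1
  'q': 1
  'r': 2
  'u': 1
Maximum count = 2
Most frequent = 'e', 'r' (2 times each)


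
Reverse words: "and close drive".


Original: "and close drive"
Words (1..n): and | close | drive
Reversed (n..1): drive | close | and
Result = "drive close and"


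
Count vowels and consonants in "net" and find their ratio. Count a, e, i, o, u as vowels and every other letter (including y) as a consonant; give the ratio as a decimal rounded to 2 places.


Word: "net"
Vowels (a,e,i,o,u): 1
Consonants: 2
Ratio = 1/2
= 0.50


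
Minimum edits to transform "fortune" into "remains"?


Word 1: "fortune" (length 7)
Word 2: "remains" (length 7)
One optimal edit sequence (insert/delete/substitute each cost 1):
  1. substitute 'f' -> 'r'  (+1)
  2. substitute 'o' -> 'e'  (+1)
  3. substitute 'r' -> 'm'  (+1)
  4. substitute 't' -> 'a'  (+1)
  5. substitute 'u' -> 'i'  (+1)
  6. keep 'n'
  7. substitute 'e' -> 's'  (+1)
Total edit operations: 6
Edit distance = 6


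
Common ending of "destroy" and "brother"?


Word 1: "destroy"
Word 2: "brother"
Comparing from end:
  Pos -1: 'y' != 'r' (stop)
LCS = "" (length 0)


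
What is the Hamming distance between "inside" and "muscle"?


Comparing character by character (same length = 6):
  Pos 0: 'i' vs 'm' !=
  Pos 1: 'n' vs 'u' !=
  Pos 2: 's' vs 's' =
  Pos 3: 'i' vs 'c' !=
  Pos 4: 'd' vs 'l' !=
  Pos 5: 'e' vs 'e' =
Hamming distance = 4


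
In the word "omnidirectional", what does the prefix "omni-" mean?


Prefix: omni-
As in: omnidirectional -> omni- + directional
Meaning = all


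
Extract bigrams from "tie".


Word: "tie" (length 3)
Number of bigrams = 3 - 2 + 1 = 2
  Position 0: "ti"
  Position 1: "ie"
Bigrams = "ti", "ie"


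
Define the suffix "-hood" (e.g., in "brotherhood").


Suffix: -hood
As in: brotherhood -> brother + -hood
Meaning = state / condition


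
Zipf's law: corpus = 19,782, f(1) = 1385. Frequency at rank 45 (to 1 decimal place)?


Zipf's law: f(r) = f(1) / r
f(1) = 1385
f(45) = 1385 / 45
= 30.8 occurrences


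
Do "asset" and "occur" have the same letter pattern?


Pattern of "asset": [0, 1, 1, 2, 3]
Pattern of "occur": [0, 1, 1, 2, 3]
Patterns match
Same pattern = Yes


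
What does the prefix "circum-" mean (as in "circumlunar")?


Prefix: circum-
Example: circumlunar = circum- + lunar
Meaning = around


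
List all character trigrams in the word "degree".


Word: "degree" (length 6)
Number of trigrams = 6 - 3 + 1 = 4
  Position 0: "deg"
  Position 1: "egr"
  Position 2: "gre"
  Position 3: "ree"
Trigrams = "deg", "egr", "gre", "ree"


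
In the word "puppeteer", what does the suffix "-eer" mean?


Suffix: -eer
Example: puppeteer (puppet + -eer)
Meaning = one who is concerned with


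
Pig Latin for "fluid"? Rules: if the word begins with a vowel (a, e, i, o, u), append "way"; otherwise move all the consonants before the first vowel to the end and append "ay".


Word: "fluid"
Starts with consonant(s) → move to end, add 'ay'
Consonant cluster: "fl"
Pig Latin = "uidflay"


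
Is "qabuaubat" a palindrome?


Word: "qabuaubat"
Reversed: "tabuaubaq"
Forward == Backward? qabuaubat != tabuaubaq
Palindrome = No


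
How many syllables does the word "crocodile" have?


Word: "crocodile"
Syllable breakdown: croc | o | dile
Counting: 3 parts
= 3 syllables


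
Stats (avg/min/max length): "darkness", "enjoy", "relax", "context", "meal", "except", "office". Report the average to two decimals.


Lengths: "darkness"=8, "enjoy"=5, "relax"=5, "context"=7, "meal"=4, "except"=6, "office"=6
Sum = 41, Count = 7
Average = 41/7 = 5.86
= avg=5.86, min=4, max=8


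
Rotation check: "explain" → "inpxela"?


Word: "explain", Candidate: "inpxela"
Method: check if candidate is substring of word+word
"explainexplain" contains "inpxela"? No
Is rotation = No


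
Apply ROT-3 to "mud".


Word: "mud"
Shift: 3
Each letter → (letter + shift) mod 26:
  'm' (12) + 3 = 15 → 'p'
  'u' (20) + 3 = 23 → 'x'
  'd' (3) + 3 = 6 → 'g'
Result = "pxg"


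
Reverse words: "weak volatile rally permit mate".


Original: "weak volatile rally permit mate"
Words (1..n): weak | volatile | rally | permit | mate
Reversed (n..1): mate | permit | rally | volatile | weak
Result = "mate permit rally volatile weak"


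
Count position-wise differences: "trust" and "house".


Comparing character by character (same length = 5):
  Pos 0: 't' vs 'h' !=
  Pos 1: 'r' vs 'o' !=
  Pos 2: 'u' vs 'u' =
  Pos 3: 's' vs 's' =
  Pos 4: 't' vs 'e' !=
Hamming distance = 3


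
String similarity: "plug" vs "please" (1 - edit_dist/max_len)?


Word 1: "plug" (length 4)
Word 2: "please" (length 6)
One optimal edit sequence:
  1. keep 'p'
  2. keep 'l'
  3. insert 'e'  (+1)
  4. insert 'a'  (+1)
  5. substitute 'u' -> 's'  (+1)
  6. substitute 'g' -> 'e'  (+1)
Edit distance = 4
Max length = max(4, 6) = 6
Similarity = 1 - 4/6
= 0.3333


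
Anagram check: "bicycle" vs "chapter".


Word 1: "bicycle" → sorted: bcceily
Word 2: "chapter" → sorted: acehprt
Same letters? bcceily != acehprt
Anagram = No


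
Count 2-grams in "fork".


Word: "fork" (length 4)
Number of 2-grams = length - 2 + 1 = 4 - 2 + 1
= 3


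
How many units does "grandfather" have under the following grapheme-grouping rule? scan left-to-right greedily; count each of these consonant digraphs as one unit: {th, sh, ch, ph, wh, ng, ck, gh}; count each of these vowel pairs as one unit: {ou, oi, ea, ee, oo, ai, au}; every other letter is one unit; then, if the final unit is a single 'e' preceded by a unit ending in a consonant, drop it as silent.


Word: "grandfather" (11 letters)
Left-to-right scan:
  [1] 'g' (letter)
  [2] 'r' (letter)
  [3] 'a' (letter)
  [4] 'n' (letter)
  [5] 'd' (letter)
  [6] 'f' (letter)
  [7] 'a' (letter)
  [8] 'th' (digraph)
  [9] 'e' (letter)
  [10] 'r' (letter)
Units from scan: 10
Sound units = 10 units


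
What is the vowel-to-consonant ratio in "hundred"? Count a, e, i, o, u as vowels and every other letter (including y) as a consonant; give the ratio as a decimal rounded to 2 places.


Word: "hundred"
Vowels (a,e,i,o,u): 2
Consonants: 5
Ratio = 2/5
= 0.40


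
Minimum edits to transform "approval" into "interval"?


Word 1: "approval" (length 8)
Word 2: "interval" (length 8)
One optimal edit sequence (insert/delete/substitute each cost 1):
  1. substitute 'a' -> 'i'  (+1)
  2. substitute 'p' -> 'n'  (+1)
  3. substitute 'p' -> 't'  (+1)
  4. substitute 'r' -> 'e'  (+1)
  5. substitute 'o' -> 'r'  (+1)
  6. keep 'v'
  7. keep 'a'
  8. keep 'l'
Total edit operations: 5
Edit distance = 5


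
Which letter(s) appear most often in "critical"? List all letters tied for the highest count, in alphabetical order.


Word: "critical"
Letter counts:
  'a': 1
  'c': 2
  'i': 2
  'l': 1
  'r': 1
  't': 1
Maximum count = 2
Most frequent = 'c', 'i' (2 times each)


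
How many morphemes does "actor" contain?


Word: "actor"
Morphemes: act + -or
Each morpheme carries meaning
= 2 morphemes


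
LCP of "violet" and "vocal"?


Word 1: "violet"
Word 2: "vocal"
Comparing from start:
  Pos 0: 'v' == 'v'
  Pos 1: 'i' != 'o' (stop)
LCP = "v" (length 1)


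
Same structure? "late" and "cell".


Pattern of "late": [0, 1, 2, 3]
Pattern of "cell": [0, 1, 2, 2]
Patterns do not match
Same pattern = No


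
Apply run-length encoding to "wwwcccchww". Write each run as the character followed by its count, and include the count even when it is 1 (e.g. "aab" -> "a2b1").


String: "wwwcccchww"
Scanning for consecutive runs:
  'w' x 3
  'c' x 4
  'h' x 1
  'w' x 2
RLE = "w3c4h1w2"


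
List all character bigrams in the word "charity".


Word: "charity" (length 7)
Number of bigrams = 7 - 2 + 1 = 6
  Position 0: "ch"
  Position 1: "ha"
  Position 2: "ar"
  Position 3: "ri"
  Position 4: "it"
  Position 5: "ty"
Bigrams = "ch", "ha", "ar", "ri", "it", "ty"


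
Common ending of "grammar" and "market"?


Word 1: "grammar"
Word 2: "market"
Comparing from end:
  Pos -1: 'r' != 't' (stop)
LCS = "" (length 0)


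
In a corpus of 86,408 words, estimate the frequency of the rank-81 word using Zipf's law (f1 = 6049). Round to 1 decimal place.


Zipf's law: f(r) = f(1) / r
f(1) = 6049
f(81) = 6049 / 81
= 74.7 occurrences


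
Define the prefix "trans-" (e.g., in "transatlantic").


Prefix: trans-
As in: transatlantic -> trans- + atlantic
Meaning = across


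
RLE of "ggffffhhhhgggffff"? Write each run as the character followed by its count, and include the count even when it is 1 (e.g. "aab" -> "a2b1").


String: "ggffffhhhhgggffff"
Scanning for consecutive runs:
  'g' x 2
  'f' x 4
  'h' x 4
  'g' x 3
  'f' x 4
RLE = "g2f4h4g3f4"


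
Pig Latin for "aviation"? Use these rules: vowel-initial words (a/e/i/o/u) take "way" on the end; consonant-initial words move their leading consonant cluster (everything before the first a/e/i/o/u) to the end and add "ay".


Word: "aviation"
Starts with vowel → add 'way'
Pig Latin = "aviationway"


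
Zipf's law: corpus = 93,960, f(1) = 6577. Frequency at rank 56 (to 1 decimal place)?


Zipf's law: f(r) = f(1) / r
f(1) = 6577
f(56) = 6577 / 56
= 117.4 occurrences


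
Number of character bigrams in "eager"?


Word: "eager" (length 5)
Number of 2-grams = length - 2 + 1 = 5 - 2 + 1
= 4


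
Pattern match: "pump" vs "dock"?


Pattern of "pump": [0, 1, 2, 0]
Pattern of "dock": [0, 1, 2, 3]
Patterns do not match
Same pattern = No


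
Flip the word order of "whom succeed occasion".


Original: "whom succeed occasion"
Words (1..n): whom | succeed | occasion
Reversed (n..1): occasion | succeed | whom
Result = "occasion succeed whom"


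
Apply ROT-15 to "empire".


Word: "empire"
Shift: 15
Each letter → (letter + shift) mod 26:
  'e' (4) + 15 = 19 → 't'
  'm' (12) + 15 = 1 → 'b'
  'p' (15) + 15 = 4 → 'e'
  'i' (8) + 15 = 23 → 'x'
  'r' (17) + 15 = 6 → 'g'
  'e' (4) + 15 = 19 → 't'
Result = "tbexgt"


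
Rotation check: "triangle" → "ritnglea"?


Word: "triangle", Candidate: "ritnglea"
Method: check if candidate is substring of word+word
"triangletriangle" contains "ritnglea"? No
Is rotation = No


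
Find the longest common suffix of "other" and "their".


Word 1: "other"
Word 2: "their"
Comparing from end:
  Pos -1: 'r' == 'r'
  Pos -2: 'e' != 'i' (stop)
LCS = "r" (length 1)


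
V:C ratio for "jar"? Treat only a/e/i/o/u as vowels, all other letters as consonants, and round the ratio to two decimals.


Word: "jar"
Vowels (a,e,i,o,u): 1
Consonants: 2
Ratio = 1/2
= 0.50


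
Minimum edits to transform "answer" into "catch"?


Word 1: "answer" (length 6)
Word 2: "catch" (length 5)
One optimal edit sequence (insert/delete/substitute each cost 1):
  1. delete 'a'  (+1)
  2. substitute 'n' -> 'c'  (+1)
  3. substitute 's' -> 'a'  (+1)
  4. substitute 'w' -> 't'  (+1)
  5. substitute 'e' -> 'c'  (+1)
  6. substitute 'r' -> 'h'  (+1)
Total edit operations: 6
Edit distance = 6


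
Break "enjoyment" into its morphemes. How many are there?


Word: "enjoyment"
Morphemes: en- | joy | -ment
Each morpheme carries meaning
= 3 morphemes


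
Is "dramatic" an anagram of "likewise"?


Word 1: "likewise" → sorted: eeiiklsw
Word 2: "dramatic" → sorted: aacdimrt
Same letters? eeiiklsw != aacdimrt
Anagram = No


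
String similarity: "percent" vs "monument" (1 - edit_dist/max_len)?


Word 1: "percent" (length 7)
Word 2: "monument" (length 8)
One optimal edit sequence:
  1. insert 'm'  (+1)
  2. substitute 'p' -> 'o'  (+1)
  3. substitute 'e' -> 'n'  (+1)
  4. substitute 'r' -> 'u'  (+1)
  5. substitute 'c' -> 'm'  (+1)
  6. keep 'e'
  7. keep 'n'
  8. keep 't'
Edit distance = 5
Max length = max(7, 8) = 8
Similarity = 1 - 5/8
= 0.3750


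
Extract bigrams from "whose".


Word: "whose" (length 5)
Number of bigrams = 5 - 2 + 1 = 4
  Position 0: "wh"
  Position 1: "ho"
  Position 2: "os"
  Position 3: "se"
Bigrams = "wh", "ho", "os", "se"


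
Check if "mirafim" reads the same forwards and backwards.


Word: "mirafim"
Reversed: "mifarim"
Forward == Backward? mirafim != mifarim
Palindrome = No


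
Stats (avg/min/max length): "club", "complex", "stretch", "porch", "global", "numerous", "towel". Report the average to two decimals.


Lengths: "club"=4, "complex"=7, "stretch"=7, "porch"=5, "global"=6, "numerous"=8, "towel"=5
Sum = 42, Count = 7
Average = 42/7 = 6.00
= avg=6.00, min=4, max=8


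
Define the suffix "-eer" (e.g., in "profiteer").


Suffix: -eer
As in: profiteer -> profit + -eer
Meaning = one who is concerned with


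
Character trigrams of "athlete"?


Word: "athlete" (length 7)
Number of trigrams = 7 - 3 + 1 = 5
  Position 0: "ath"
  Position 1: "thl"
  Position 2: "hle"
  Position 3: "let"
  Position 4: "ete"
Trigrams = "ath", "thl", "hle", "let", "ete"


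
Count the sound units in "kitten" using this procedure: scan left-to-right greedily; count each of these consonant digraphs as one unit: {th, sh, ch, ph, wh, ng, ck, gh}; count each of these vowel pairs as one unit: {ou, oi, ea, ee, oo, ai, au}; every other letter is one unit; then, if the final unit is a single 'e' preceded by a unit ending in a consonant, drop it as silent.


Word: "kitten" (6 letters)
Left-to-right scan:
  (1) 'k' (letter)
  (2) 'i' (letter)
  (3) 't' (letter)
  (4) 't' (letter)
  (5) 'e' (letter)
  (6) 'n' (letter)
Units from scan: 6
Sound units = 6 units


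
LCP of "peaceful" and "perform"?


Word 1: "peaceful"
Word 2: "perform"
Comparing from start:
  Pos 0: 'p' == 'p'
  Pos 1: 'e' == 'e'
  Pos 2: 'a' != 'r' (stop)
LCP = "pe" (length 2)


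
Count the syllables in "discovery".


Word: "discovery"
Syllable breakdown: dis | cov | er | y
Counting: 4 parts
= 4 syllables


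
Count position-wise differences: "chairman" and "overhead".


Comparing character by character (same length = 8):
  Pos 0: 'c' vs 'o' !=
  Pos 1: 'h' vs 'v' !=
  Pos 2: 'a' vs 'e' !=
  Pos 3: 'i' vs 'r' !=
  Pos 4: 'r' vs 'h' !=
  Pos 5: 'm' vs 'e' !=
  Pos 6: 'a' vs 'a' =
  Pos 7: 'n' vs 'd' !=
Hamming distance = 7


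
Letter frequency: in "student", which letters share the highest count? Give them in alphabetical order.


Word: "student"
Letter counts:
  'd': 1
  'e': 1
  'n': 1
  's': 1
  't': 2
  'u': 1
Maximum count = 2
Most frequent = 't' (2 times each)


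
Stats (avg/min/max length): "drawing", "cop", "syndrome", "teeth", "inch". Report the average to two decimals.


Lengths: "drawing"=7, "cop"=3, "syndrome"=8, "teeth"=5, "inch"=4
Sum = 27, Count = 5
Average = 27/5 = 5.40
= avg=5.40, min=3, max=8


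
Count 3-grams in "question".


Word: "question" (length 8)
Number of 3-grams = length - 3 + 1 = 8 - 3 + 1
= 6


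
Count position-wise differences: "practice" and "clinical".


Comparing character by character (same length = 8):
  Pos 0: 'p' vs 'c' !=
  Pos 1: 'r' vs 'l' !=
  Pos 2: 'a' vs 'i' !=
  Pos 3: 'c' vs 'n' !=
  Pos 4: 't' vs 'i' !=
  Pos 5: 'i' vs 'c' !=
  Pos 6: 'c' vs 'a' !=
  Pos 7: 'e' vs 'l' !=
Hamming distance = 8


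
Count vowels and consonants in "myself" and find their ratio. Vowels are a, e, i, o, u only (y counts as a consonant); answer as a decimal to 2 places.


Word: "myself"
Vowels (a,e,i,o,u): 1
Consonants: 5
Ratio = 1/5
= 0.20


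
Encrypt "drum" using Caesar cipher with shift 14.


Word: "drum"
Shift: 14
Each letter → (letter + shift) mod 26:
  'd' (3) + 14 = 17 → 'r'
  'r' (17) + 14 = 5 → 'f'
  'u' (20) + 14 = 8 → 'i'
  'm' (12) + 14 = 0 → 'a'
Result = "rfia"


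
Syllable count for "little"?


Word: "little"
Syllable breakdown: lit · tle
Counting: 2 parts
= 2 syllables


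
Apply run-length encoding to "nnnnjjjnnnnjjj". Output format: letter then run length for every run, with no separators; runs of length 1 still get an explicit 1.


String: "nnnnjjjnnnnjjj"
Scanning for consecutive runs:
  'n' x 4
  'j' x 3
  'n' x 4
  'j' x 3
RLE = "n4j3n4j3"


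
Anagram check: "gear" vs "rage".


Word 1: "gear" → sorted: aegr
Word 2: "rage" → sorted: aegr
Same letters? aegr == aegr
Anagram = Yes


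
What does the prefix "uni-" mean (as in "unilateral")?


Prefix: uni-
Example: unilateral = uni- + lateral
Meaning = one


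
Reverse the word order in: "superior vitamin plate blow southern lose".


Original: "superior vitamin plate blow southern lose"
Words (1..n): superior | vitamin | plate | blow | southern | lose
Reversed (n..1): lose | southern | blow | plate | vitamin | superior
Result = "lose southern blow plate vitamin superior"


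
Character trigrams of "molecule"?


Word: "molecule" (length 8)
Number of trigrams = 8 - 3 + 1 = 6
  Position 0: "mol"
  Position 1: "ole"
  Position 2: "lec"
  Position 3: "ecu"
  Position 4: "cul"
  Position 5: "ule"
Trigrams = "mol", "ole", "lec", "ecu", "cul", "ule"


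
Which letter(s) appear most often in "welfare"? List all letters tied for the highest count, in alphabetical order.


Word: "welfare"
Letter counts:
  'a': 1
  'e': 2
  'f': 1
  'l': 1
  'r': 1
  'w': 1
Maximum count = 2
Most frequent = 'e' (2 times each)


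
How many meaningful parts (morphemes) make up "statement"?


Word: "statement"
Morphemes: state | -ment
Each morpheme carries meaning
= 2 morphemes


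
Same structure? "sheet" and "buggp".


Pattern of "sheet": [0, 1, 2, 2, 3]
Pattern of "buggp": [0, 1, 2, 2, 3]
Patterns match
Same pattern = Yes


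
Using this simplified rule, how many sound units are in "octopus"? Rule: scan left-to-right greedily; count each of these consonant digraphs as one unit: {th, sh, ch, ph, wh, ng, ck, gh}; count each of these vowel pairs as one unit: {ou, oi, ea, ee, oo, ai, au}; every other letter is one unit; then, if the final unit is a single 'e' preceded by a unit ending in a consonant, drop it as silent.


Word: "octopus" (7 letters)
Left-to-right scan:
  [1] 'o' (letter)
  [2] 'c' (letter)
  [3] 't' (letter)
  [4] 'o' (letter)
  [5] 'p' (letter)
  [6] 'u' (letter)
  [7] 's' (letter)
Units from scan: 7
Sound units = 7 units


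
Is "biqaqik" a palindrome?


Word: "biqaqik"
Reversed: "kiqaqib"
Forward == Backward? biqaqik != kiqaqib
Palindrome = No


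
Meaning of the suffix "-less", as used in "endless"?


Suffix: -less
Example: endless = end + -less
Meaning = without


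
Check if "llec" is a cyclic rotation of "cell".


Word: "cell", Candidate: "llec"
Method: check if candidate is substring of word+word
"cellcell" contains "llec"? No
Is rotation = No


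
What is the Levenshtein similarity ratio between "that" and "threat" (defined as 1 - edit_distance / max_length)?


Word 1: "that" (length 4)
Word 2: "threat" (length 6)
One optimal edit sequence:
  1. keep 't'
  2. keep 'h'
  3. insert 'r'  (+1)
  4. insert 'e'  (+1)
  5. keep 'a'
  6. keep 't'
Edit distance = 2
Max length = max(4, 6) = 6
Similarity = 1 - 2/6
= 0.6667


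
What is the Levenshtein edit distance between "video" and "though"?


Word 1: "video" (length 5)
Word 2: "though" (length 6)
One optimal edit sequence (insert/delete/substitute each cost 1):
  1. insert 't'  (+1)
  2. substitute 'v' -> 'h'  (+1)
  3. substitute 'i' -> 'o'  (+1)
  4. substitute 'd' -> 'u'  (+1)
  5. substitute 'e' -> 'g'  (+1)
  6. substitute 'o' -> 'h'  (+1)
Total edit operations: 6
Edit distance = 6


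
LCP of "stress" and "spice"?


Word 1: "stress"
Word 2: "spice"
Comparing from start:
  Pos 0: 's' == 's'
  Pos 1: 't' != 'p' (stop)
LCP = "s" (length 1)


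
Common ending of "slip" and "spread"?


Word 1: "slip"
Word 2: "spread"
Comparing from end:
  Pos -1: 'p' != 'd' (stop)
LCS = "" (length 0)


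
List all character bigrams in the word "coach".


Word: "coach" (length 5)
Number of bigrams = 5 - 2 + 1 = 4
  Position 0: "co"
  Position 1: "oa"
  Position 2: "ac"
  Position 3: "ch"
Bigrams = "co", "oa", "ac", "ch"
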